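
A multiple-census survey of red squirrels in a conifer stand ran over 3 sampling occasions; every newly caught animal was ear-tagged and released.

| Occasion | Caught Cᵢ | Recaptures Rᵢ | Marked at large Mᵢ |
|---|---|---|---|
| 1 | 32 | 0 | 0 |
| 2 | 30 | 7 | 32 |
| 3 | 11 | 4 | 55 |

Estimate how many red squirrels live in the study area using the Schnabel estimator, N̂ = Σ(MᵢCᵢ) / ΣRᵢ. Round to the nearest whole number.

N ≈ 142

Σ MᵢCᵢ = 0·32 + 32·30 + 55·11 = 0 + 960 + 605 = 1565
Σ Rᵢ = 0 + 7 + 4 = 11
N̂ = 1565 / 11 ≈ 142.3 → 142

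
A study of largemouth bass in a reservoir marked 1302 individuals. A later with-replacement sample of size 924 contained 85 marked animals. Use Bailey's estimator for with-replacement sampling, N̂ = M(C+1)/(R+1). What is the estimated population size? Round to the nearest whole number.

N ≈ 14,004

N̂ = 1302·(924+1)/(85+1) = 1302·925/86 = 1204350/86 ≈ 14004.1 → 14004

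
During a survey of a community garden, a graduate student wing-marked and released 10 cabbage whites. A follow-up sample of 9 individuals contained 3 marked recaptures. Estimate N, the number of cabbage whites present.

The marked fraction in the recapture sample should equal the marked fraction in the population: 3/9 = 10/N.
N = (10 × 9) / 3 = 90 / 3 = 30

N = 30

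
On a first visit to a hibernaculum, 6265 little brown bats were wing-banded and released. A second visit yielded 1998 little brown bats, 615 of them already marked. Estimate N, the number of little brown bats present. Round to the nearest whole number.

N ≈ 20,354

The marked fraction in the recapture sample should equal the marked fraction in the population: 615/1998 = 6265/N.
N = (6265 × 1998) / 615 = 12517470 / 615 ≈ 20353.6 → 20354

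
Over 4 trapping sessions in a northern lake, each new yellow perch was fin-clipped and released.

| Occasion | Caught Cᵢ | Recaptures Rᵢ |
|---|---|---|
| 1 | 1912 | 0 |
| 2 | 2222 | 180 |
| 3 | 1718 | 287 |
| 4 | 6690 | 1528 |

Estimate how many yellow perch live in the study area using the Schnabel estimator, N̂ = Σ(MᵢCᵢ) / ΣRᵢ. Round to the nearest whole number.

Marked at large before each occasion: Mᵢ = Σⱼ<ᵢ (Cⱼ − Rⱼ) → M1=0, M2=1912, M3=3954, M4=5385
Σ MᵢCᵢ = 0·1912 + 1912·2222 + 3954·1718 + 5385·6690 = 0 + 4248464 + 6792972 + 36025650 = 47067086
Σ Rᵢ = 0 + 180 + 287 + 1528 = 1995
N̂ = 47067086 / 1995 ≈ 23592.5 → 23593

N ≈ 23,593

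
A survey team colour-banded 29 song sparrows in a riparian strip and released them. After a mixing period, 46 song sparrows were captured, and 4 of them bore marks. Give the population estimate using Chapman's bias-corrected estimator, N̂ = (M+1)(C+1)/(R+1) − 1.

N̂ = (29+1)(46+1)/(4+1) − 1 = 30·47/5 − 1
= 1410/5 − 1 = 282 − 1 = 281

N = 281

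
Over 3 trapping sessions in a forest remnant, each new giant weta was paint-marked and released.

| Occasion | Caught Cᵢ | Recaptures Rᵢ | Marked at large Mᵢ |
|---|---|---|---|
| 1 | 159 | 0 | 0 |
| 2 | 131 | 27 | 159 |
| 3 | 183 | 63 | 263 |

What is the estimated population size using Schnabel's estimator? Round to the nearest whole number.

Σ MᵢCᵢ = 0·159 + 159·131 + 263·183 = 0 + 20829 + 48129 = 68958
Σ Rᵢ = 0 + 27 + 63 = 90
N̂ = 68958 / 90 ≈ 766.2 → 766

N ≈ 766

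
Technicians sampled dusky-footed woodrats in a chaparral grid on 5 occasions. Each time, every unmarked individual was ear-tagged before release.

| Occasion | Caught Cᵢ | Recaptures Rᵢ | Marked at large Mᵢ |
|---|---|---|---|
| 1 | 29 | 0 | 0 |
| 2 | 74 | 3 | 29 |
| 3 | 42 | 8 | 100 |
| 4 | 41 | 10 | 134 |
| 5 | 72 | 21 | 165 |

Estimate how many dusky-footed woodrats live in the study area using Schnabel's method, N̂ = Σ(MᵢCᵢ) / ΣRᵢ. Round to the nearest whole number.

Σ MᵢCᵢ = 0·29 + 29·74 + 100·42 + 134·41 + 165·72 = 0 + 2146 + 4200 + 5494 + 11880 = 23720
Σ Rᵢ = 0 + 3 + 8 + 10 + 21 = 42
N̂ = 23720 / 42 ≈ 564.8 → 565

N ≈ 565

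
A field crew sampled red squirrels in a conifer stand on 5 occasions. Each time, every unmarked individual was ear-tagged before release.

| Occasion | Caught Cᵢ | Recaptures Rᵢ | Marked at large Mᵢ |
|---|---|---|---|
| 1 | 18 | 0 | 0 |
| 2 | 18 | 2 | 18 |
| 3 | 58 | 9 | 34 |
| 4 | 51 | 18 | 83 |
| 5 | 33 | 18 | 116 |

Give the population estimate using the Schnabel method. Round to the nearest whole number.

N ≈ 220

Σ MᵢCᵢ = 0·18 + 18·18 + 34·58 + 83·51 + 116·33 = 0 + 324 + 1972 + 4233 + 3828 = 10357
Σ Rᵢ = 0 + 2 + 9 + 18 + 18 = 47
N̂ = 10357 / 47 ≈ 220.4 → 220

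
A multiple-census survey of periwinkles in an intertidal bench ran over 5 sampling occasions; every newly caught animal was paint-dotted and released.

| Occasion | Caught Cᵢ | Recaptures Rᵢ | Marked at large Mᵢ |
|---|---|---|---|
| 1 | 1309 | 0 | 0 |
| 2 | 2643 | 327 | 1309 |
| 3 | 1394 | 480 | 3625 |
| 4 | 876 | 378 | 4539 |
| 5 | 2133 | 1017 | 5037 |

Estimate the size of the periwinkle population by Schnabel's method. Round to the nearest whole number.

N ≈ 10,551

Σ MᵢCᵢ = 0·1309 + 1309·2643 + 3625·1394 + 4539·876 + 5037·2133 = 0 + 3459687 + 5053250 + 3976164 + 10743921 = 23233022
Σ Rᵢ = 0 + 327 + 480 + 378 + 1017 = 2202
N̂ = 23233022 / 2202 ≈ 10550.9 → 10551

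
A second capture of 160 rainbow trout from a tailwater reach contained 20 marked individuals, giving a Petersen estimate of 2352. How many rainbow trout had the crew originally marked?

M = 294

From N = M·C/R: M = N·R / C = 2352·20 / 160 = 47040 / 160 = 294.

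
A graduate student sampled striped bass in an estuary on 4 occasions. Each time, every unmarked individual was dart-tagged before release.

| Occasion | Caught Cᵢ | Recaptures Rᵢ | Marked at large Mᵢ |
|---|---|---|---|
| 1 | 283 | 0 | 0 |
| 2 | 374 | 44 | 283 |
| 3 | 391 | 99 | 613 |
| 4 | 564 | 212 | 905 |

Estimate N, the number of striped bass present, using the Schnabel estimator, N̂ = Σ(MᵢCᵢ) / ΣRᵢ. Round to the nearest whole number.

Σ MᵢCᵢ = 0·283 + 283·374 + 613·391 + 905·564 = 0 + 105842 + 239683 + 510420 = 855945
Σ Rᵢ = 0 + 44 + 99 + 212 = 355
N̂ = 855945 / 355 ≈ 2411.1 → 2411

N ≈ 2411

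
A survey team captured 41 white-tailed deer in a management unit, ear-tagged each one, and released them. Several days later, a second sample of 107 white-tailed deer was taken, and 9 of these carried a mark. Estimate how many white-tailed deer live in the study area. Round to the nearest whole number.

N ≈ 487

Lincoln-Petersen assumes M/N = R/C, so N = M·C / R.
N = (41 × 107) / 9 = 4387 / 9 ≈ 487.4 → 487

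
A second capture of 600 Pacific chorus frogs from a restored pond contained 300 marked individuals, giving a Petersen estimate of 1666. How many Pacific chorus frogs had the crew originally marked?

From N = M·C/R: M = N·R / C = 1666·300 / 600 = 499800 / 600 = 833.

M = 833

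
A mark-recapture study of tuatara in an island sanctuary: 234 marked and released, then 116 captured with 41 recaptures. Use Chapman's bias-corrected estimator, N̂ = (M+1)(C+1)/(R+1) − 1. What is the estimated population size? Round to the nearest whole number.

N̂ = (234+1)(116+1)/(41+1) − 1 = 235·117/42 − 1
= 27495/42 − 1 ≈ 654.6 − 1 ≈ 653.6 → 654

N ≈ 654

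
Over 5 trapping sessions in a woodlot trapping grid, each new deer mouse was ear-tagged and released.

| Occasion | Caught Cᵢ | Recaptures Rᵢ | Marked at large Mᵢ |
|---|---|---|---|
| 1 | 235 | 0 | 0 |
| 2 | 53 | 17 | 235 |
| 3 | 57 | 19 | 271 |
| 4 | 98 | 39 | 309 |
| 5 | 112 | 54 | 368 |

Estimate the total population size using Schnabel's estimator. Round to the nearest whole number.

Σ MᵢCᵢ = 0·235 + 235·53 + 271·57 + 309·98 + 368·112 = 0 + 12455 + 15447 + 30282 + 41216 = 99400
Σ Rᵢ = 0 + 17 + 19 + 39 + 54 = 129
N̂ = 99400 / 129 ≈ 770.5 → 771

N ≈ 771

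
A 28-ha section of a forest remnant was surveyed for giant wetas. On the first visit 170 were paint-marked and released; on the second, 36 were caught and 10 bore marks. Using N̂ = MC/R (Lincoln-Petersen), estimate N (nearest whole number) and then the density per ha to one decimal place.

N̂ = 170·36/10 = 6120/10 = 612
Density = N̂ / area = 612 / 28 ≈ 21.86 → 21.9 per ha

density ≈ 21.9 giant wetas per ha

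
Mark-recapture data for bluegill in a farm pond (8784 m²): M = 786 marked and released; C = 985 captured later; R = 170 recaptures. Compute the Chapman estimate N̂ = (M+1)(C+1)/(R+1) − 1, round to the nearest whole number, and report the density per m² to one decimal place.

density ≈ 0.5 bluegill per m²

N̂ = 787·986/171 − 1 = 775982/171 − 1 ≈ 4536.9 → 4537
Density = N̂ / area = 4537 / 8784 ≈ 0.52 → 0.5 per m²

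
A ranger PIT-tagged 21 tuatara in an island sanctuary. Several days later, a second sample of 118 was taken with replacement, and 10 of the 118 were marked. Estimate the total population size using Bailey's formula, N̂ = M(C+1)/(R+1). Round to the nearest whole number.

N ≈ 227

N̂ = 21·(118+1)/(10+1) = 21·119/11 = 2499/11 ≈ 227.2 → 227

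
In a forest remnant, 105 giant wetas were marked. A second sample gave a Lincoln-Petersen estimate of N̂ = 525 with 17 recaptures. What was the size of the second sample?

From N = M·C/R: C = N·R / M = 525·17 / 105 = 8925 / 105 = 85.

C = 85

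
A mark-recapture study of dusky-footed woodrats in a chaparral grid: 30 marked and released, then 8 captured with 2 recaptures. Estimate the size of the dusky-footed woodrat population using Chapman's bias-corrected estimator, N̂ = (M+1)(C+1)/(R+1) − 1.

N = 92

N̂ = (30+1)(8+1)/(2+1) − 1 = 31·9/3 − 1
= 279/3 − 1 = 93 − 1 = 92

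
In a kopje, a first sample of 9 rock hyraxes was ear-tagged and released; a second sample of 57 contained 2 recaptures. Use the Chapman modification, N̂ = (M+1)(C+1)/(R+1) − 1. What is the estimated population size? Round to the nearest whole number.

N ≈ 192

N̂ = (9+1)(57+1)/(2+1) − 1 = 10·58/3 − 1
= 580/3 − 1 ≈ 193.3 − 1 ≈ 192.3 → 192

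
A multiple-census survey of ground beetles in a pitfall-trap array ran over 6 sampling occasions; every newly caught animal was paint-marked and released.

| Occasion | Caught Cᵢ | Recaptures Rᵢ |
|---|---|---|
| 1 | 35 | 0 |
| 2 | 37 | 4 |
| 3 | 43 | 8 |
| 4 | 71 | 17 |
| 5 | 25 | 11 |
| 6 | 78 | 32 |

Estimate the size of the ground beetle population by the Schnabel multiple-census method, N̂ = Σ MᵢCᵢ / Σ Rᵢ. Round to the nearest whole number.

Marked at large before each occasion: Mᵢ = Σⱼ<ᵢ (Cⱼ − Rⱼ) → M1=0, M2=35, M3=68, M4=103, M5=157, M6=171
Σ MᵢCᵢ = 0·35 + 35·37 + 68·43 + 103·71 + 157·25 + 171·78 = 0 + 1295 + 2924 + 7313 + 3925 + 13338 = 28795
Σ Rᵢ = 0 + 4 + 8 + 17 + 11 + 32 = 72
N̂ = 28795 / 72 ≈ 399.9 → 400

N ≈ 400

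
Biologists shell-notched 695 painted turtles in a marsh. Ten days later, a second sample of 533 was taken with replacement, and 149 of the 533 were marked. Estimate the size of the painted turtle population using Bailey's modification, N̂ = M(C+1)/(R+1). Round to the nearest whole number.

N̂ = 695·(533+1)/(149+1) = 695·534/150 = 371130/150 ≈ 2474.2 → 2474

N ≈ 2474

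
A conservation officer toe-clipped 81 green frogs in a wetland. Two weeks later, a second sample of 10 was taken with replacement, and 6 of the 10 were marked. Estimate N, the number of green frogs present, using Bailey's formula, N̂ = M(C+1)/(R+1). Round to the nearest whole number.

N ≈ 127

N̂ = 81·(10+1)/(6+1) = 81·11/7 = 891/7 ≈ 127.3 → 127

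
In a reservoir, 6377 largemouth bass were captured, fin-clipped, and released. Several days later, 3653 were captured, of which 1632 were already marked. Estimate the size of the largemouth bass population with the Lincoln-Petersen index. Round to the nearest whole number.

N ≈ 14,274

The marked fraction in the recapture sample should equal the marked fraction in the population: 1632/3653 = 6377/N.
N = (6377 × 3653) / 1632 = 23295181 / 1632 ≈ 14274.0 → 14274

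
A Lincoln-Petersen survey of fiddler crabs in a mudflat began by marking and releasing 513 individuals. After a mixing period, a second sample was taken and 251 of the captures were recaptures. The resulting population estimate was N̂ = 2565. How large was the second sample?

C = 1255

From N = M·C/R: C = N·R / M = 2565·251 / 513 = 643815 / 513 = 1255.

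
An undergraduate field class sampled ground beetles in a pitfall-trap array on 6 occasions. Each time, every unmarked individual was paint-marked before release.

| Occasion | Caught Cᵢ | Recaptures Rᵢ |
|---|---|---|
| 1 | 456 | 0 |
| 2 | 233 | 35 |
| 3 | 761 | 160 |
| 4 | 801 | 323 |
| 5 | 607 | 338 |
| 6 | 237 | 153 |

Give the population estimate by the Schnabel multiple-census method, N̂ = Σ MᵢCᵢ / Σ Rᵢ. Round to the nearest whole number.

Marked at large before each occasion: Mᵢ = Σⱼ<ᵢ (Cⱼ − Rⱼ) → M1=0, M2=456, M3=654, M4=1255, M5=1733, M6=2002
Σ MᵢCᵢ = 0·456 + 456·233 + 654·761 + 1255·801 + 1733·607 + 2002·237 = 0 + 106248 + 497694 + 1005255 + 1051931 + 474474 = 3135602
Σ Rᵢ = 0 + 35 + 160 + 323 + 338 + 153 = 1009
N̂ = 3135602 / 1009 ≈ 3107.6 → 3108

N ≈ 3108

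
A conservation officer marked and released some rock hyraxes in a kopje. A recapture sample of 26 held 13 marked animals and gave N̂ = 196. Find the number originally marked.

M = 98

From N = M·C/R: M = N·R / C = 196·13 / 26 = 2548 / 26 = 98.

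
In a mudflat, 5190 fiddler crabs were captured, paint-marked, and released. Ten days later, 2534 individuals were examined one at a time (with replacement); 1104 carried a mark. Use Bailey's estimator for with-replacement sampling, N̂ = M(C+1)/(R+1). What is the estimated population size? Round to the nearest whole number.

N̂ = 5190·(2534+1)/(1104+1) = 5190·2535/1105 = 13156650/1105 ≈ 11906.47 → 11906

N ≈ 11,906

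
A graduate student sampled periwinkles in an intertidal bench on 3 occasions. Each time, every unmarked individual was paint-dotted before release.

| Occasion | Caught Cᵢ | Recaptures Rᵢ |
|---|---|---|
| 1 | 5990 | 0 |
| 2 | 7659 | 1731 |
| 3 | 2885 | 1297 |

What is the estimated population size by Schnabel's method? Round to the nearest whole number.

N ≈ 26,506

Marked at large before each occasion: Mᵢ = Σⱼ<ᵢ (Cⱼ − Rⱼ) → M1=0, M2=5990, M3=11918
Σ MᵢCᵢ = 0·5990 + 5990·7659 + 11918·2885 = 0 + 45877410 + 34383430 = 80260840
Σ Rᵢ = 0 + 1731 + 1297 = 3028
N̂ = 80260840 / 3028 ≈ 26506.2 → 26506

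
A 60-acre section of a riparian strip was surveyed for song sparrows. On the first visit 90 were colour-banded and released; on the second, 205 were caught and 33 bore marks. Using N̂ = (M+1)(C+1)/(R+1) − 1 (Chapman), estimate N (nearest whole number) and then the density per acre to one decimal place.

N̂ = 91·206/34 − 1 = 18746/34 − 1 ≈ 550.4 → 550
Density = N̂ / area = 550 / 60 ≈ 9.17 → 9.2 per acre

density ≈ 9.2 song sparrows per acre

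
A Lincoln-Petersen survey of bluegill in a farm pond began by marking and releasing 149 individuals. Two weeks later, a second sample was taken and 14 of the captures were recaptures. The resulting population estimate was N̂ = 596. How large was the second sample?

C = 56

From N = M·C/R: C = N·R / M = 596·14 / 149 = 8344 / 149 = 56.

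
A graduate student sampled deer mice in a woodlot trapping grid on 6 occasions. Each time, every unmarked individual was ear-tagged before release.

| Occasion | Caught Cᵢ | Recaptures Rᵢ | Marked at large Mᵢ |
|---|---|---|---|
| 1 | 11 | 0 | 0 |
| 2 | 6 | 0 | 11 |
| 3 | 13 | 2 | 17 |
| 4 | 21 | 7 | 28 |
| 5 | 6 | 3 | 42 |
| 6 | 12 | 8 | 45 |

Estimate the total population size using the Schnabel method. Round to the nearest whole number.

Σ MᵢCᵢ = 0·11 + 11·6 + 17·13 + 28·21 + 42·6 + 45·12 = 0 + 66 + 221 + 588 + 252 + 540 = 1667
Σ Rᵢ = 0 + 0 + 2 + 7 + 3 + 8 = 20
N̂ = 1667 / 20 ≈ 83.3 → 83

N ≈ 83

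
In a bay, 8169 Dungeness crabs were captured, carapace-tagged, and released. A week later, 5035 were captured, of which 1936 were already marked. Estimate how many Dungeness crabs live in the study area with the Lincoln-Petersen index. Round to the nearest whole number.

N ≈ 21,245

If marked individuals mix randomly, R/C ≈ M/N, giving N ≈ M·C/R.
N = (8169 × 5035) / 1936 = 41130915 / 1936 ≈ 21245.3 → 21245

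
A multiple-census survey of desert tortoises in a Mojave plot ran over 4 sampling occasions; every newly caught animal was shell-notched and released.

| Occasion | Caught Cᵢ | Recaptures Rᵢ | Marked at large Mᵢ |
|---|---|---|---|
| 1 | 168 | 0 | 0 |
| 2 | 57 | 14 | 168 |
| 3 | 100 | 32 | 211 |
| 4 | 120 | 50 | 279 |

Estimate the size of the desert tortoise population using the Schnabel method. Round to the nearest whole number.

N ≈ 668

Σ MᵢCᵢ = 0·168 + 168·57 + 211·100 + 279·120 = 0 + 9576 + 21100 + 33480 = 64156
Σ Rᵢ = 0 + 14 + 32 + 50 = 96
N̂ = 64156 / 96 ≈ 668.3 → 668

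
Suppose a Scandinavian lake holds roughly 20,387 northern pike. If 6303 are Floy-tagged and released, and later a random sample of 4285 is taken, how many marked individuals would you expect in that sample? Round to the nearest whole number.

The marked fraction of the population is 6303/20387, so in a sample of 4285 expect C·(M/N) marked.
E[R] = 6303 × 4285 / 20387 = 27008355 / 20387 ≈ 1324.8 → 1325

expected recaptures ≈ 1325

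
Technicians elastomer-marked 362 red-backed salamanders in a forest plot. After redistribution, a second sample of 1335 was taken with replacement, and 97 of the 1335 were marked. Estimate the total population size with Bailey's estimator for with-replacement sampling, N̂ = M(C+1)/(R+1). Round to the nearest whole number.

N̂ = 362·(1335+1)/(97+1) = 362·1336/98 = 483632/98 ≈ 4935.0 → 4935

N ≈ 4935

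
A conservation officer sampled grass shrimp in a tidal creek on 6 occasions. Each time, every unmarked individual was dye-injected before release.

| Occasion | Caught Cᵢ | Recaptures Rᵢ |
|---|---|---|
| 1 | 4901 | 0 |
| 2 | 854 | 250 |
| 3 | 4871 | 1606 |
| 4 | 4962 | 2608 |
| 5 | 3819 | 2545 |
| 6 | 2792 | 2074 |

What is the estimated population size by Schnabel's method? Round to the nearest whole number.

N ≈ 16,692

Marked at large before each occasion: Mᵢ = Σⱼ<ᵢ (Cⱼ − Rⱼ) → M1=0, M2=4901, M3=5505, M4=8770, M5=11124, M6=12398
Σ MᵢCᵢ = 0·4901 + 4901·854 + 5505·4871 + 8770·4962 + 11124·3819 + 12398·2792 = 0 + 4185454 + 26814855 + 43516740 + 42482556 + 34615216 = 151614821
Σ Rᵢ = 0 + 250 + 1606 + 2608 + 2545 + 2074 = 9083
N̂ = 151614821 / 9083 ≈ 16692.2 → 16692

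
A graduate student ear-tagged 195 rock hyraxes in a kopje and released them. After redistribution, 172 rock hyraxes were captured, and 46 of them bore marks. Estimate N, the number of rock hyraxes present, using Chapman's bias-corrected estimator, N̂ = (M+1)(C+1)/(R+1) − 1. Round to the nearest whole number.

N̂ = (195+1)(172+1)/(46+1) − 1 = 196·173/47 − 1
= 33908/47 − 1 ≈ 721.4 − 1 ≈ 720.4 → 720

N ≈ 720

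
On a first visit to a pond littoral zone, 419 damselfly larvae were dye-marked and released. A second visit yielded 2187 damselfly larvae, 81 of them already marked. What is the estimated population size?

N = (419 × 2187) / 81 = 916353 / 81 = 11313

N = 11,313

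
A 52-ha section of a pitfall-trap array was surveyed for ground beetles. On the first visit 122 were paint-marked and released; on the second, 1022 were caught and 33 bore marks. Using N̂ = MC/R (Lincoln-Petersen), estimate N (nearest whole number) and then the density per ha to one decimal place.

density ≈ 72.7 ground beetles per ha

N̂ = 122·1022/33 = 124684/33 ≈ 3778.3 → 3778
Density = N̂ / area = 3778 / 52 ≈ 72.65 → 72.7 per ha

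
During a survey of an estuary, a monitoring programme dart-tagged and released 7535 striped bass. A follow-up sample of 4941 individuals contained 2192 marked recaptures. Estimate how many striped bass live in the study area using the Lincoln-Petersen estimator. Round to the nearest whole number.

N ≈ 16,985

N = (7535 × 4941) / 2192 = 37230435 / 2192 ≈ 16984.7 → 16985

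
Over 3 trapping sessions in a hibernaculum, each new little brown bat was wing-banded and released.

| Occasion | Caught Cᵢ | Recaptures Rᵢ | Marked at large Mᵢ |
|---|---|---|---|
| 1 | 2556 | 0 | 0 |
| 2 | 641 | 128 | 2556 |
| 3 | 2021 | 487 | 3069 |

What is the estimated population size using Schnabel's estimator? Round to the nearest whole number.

N ≈ 12,749

Σ MᵢCᵢ = 0·2556 + 2556·641 + 3069·2021 = 0 + 1638396 + 6202449 = 7840845
Σ Rᵢ = 0 + 128 + 487 = 615
N̂ = 7840845 / 615 ≈ 12749.3 → 12749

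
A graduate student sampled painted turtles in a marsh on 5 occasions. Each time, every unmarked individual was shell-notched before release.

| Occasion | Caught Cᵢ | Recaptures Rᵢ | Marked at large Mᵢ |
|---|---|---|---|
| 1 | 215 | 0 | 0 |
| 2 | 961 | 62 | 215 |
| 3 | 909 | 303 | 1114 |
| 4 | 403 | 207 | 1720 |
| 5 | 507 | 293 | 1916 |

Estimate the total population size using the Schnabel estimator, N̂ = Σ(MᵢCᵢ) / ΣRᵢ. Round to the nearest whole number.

Σ MᵢCᵢ = 0·215 + 215·961 + 1114·909 + 1720·403 + 1916·507 = 0 + 206615 + 1012626 + 693160 + 971412 = 2883813
Σ Rᵢ = 0 + 62 + 303 + 207 + 293 = 865
N̂ = 2883813 / 865 ≈ 3333.9 → 3334

N ≈ 3334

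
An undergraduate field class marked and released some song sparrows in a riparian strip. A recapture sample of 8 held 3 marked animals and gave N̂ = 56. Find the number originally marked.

M = 21

From N = M·C/R: M = N·R / C = 56·3 / 8 = 168 / 8 = 21.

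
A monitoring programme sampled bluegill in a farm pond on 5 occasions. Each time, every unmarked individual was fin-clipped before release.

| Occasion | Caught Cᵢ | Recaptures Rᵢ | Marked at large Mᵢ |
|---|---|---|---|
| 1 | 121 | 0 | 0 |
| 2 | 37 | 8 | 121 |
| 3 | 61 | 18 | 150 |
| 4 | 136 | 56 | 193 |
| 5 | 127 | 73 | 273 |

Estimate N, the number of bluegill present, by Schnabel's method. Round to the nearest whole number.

N ≈ 481

Σ MᵢCᵢ = 0·121 + 121·37 + 150·61 + 193·136 + 273·127 = 0 + 4477 + 9150 + 26248 + 34671 = 74546
Σ Rᵢ = 0 + 8 + 18 + 56 + 73 = 155
N̂ = 74546 / 155 ≈ 480.9 → 481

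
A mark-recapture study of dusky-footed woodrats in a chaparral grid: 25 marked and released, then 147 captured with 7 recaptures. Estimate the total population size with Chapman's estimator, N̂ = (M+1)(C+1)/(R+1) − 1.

N̂ = (25+1)(147+1)/(7+1) − 1 = 26·148/8 − 1
= 3848/8 − 1 = 481 − 1 = 480

N = 480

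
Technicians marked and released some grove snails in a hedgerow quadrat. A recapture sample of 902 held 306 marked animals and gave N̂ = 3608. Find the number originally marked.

From N = M·C/R: M = N·R / C = 3608·306 / 902 = 1104048 / 902 = 1224.

M = 1224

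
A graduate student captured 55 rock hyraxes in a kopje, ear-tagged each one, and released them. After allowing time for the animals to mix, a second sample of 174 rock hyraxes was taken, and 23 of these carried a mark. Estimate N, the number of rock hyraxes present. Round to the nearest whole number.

N ≈ 416

If marked individuals mix randomly, R/C ≈ M/N, giving N ≈ M·C/R.
N = (55 × 174) / 23 = 9570 / 23 ≈ 416.1 → 416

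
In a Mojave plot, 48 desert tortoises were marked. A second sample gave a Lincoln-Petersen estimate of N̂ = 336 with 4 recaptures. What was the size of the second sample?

From N = M·C/R: C = N·R / M = 336·4 / 48 = 1344 / 48 = 28.

C = 28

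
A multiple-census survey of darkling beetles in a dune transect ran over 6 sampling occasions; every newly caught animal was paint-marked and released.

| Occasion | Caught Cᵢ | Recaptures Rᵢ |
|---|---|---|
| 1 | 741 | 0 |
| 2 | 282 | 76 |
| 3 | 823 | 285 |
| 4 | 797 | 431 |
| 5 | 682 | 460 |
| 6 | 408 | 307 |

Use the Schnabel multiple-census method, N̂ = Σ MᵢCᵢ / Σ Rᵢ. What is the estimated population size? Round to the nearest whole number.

N ≈ 2745

Marked at large before each occasion: Mᵢ = Σⱼ<ᵢ (Cⱼ − Rⱼ) → M1=0, M2=741, M3=947, M4=1485, M5=1851, M6=2073
Σ MᵢCᵢ = 0·741 + 741·282 + 947·823 + 1485·797 + 1851·682 + 2073·408 = 0 + 208962 + 779381 + 1183545 + 1262382 + 845784 = 4280054
Σ Rᵢ = 0 + 76 + 285 + 431 + 460 + 307 = 1559
N̂ = 4280054 / 1559 ≈ 2745.4 → 2745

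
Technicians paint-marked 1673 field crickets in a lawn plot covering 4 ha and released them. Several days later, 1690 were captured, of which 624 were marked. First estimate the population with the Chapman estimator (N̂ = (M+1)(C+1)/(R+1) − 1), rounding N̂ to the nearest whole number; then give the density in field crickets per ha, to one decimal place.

N̂ = 1674·1691/625 − 1 = 2830734/625 − 1 ≈ 4528.2 → 4528
Density = N̂ / area = 4528 / 4 = 1132.0 per ha

density ≈ 1132.0 field crickets per ha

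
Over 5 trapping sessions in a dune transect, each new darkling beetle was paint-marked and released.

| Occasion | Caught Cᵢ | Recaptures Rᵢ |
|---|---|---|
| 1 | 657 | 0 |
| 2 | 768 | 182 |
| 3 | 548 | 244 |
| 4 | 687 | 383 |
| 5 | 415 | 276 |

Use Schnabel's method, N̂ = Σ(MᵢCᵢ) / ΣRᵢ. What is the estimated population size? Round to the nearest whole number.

Marked at large before each occasion: Mᵢ = Σⱼ<ᵢ (Cⱼ − Rⱼ) → M1=0, M2=657, M3=1243, M4=1547, M5=1851
Σ MᵢCᵢ = 0·657 + 657·768 + 1243·548 + 1547·687 + 1851·415 = 0 + 504576 + 681164 + 1062789 + 768165 = 3016694
Σ Rᵢ = 0 + 182 + 244 + 383 + 276 = 1085
N̂ = 3016694 / 1085 ≈ 2780.4 → 2780

N ≈ 2780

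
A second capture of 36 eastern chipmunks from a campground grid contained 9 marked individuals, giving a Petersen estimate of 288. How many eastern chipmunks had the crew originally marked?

M = 72

From N = M·C/R: M = N·R / C = 288·9 / 36 = 2592 / 36 = 72.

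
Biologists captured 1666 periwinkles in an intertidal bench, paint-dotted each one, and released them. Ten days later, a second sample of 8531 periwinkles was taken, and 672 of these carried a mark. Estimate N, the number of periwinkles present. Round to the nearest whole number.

N = (1666 × 8531) / 672 = 14212646 / 672 ≈ 21149.8 → 21150

N ≈ 21,150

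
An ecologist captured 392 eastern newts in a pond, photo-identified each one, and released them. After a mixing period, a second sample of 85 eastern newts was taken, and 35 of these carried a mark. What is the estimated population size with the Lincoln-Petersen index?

N = (392 × 85) / 35 = 33320 / 35 = 952

N = 952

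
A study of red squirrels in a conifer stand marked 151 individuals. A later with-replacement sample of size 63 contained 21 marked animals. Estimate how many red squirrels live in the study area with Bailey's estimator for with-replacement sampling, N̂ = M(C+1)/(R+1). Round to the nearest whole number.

N̂ = 151·(63+1)/(21+1) = 151·64/22 = 9664/22 ≈ 439.3 → 439

N ≈ 439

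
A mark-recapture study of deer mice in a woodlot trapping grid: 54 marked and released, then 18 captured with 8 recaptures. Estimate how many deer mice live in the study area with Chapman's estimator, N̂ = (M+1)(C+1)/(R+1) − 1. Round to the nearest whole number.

N ≈ 115

N̂ = (54+1)(18+1)/(8+1) − 1 = 55·19/9 − 1
= 1045/9 − 1 ≈ 116.1 − 1 ≈ 115.1 → 115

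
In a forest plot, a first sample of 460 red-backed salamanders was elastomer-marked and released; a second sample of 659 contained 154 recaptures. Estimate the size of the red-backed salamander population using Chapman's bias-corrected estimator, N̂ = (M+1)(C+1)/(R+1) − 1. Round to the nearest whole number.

N ≈ 1962

N̂ = (460+1)(659+1)/(154+1) − 1 = 461·660/155 − 1
= 304260/155 − 1 ≈ 1963.0 − 1 ≈ 1962.0 → 1962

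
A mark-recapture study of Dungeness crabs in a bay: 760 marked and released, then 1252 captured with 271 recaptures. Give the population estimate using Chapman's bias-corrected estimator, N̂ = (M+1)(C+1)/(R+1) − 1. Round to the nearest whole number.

N̂ = (760+1)(1252+1)/(271+1) − 1 = 761·1253/272 − 1
= 953533/272 − 1 ≈ 3505.6 − 1 ≈ 3504.6 → 3505

N ≈ 3505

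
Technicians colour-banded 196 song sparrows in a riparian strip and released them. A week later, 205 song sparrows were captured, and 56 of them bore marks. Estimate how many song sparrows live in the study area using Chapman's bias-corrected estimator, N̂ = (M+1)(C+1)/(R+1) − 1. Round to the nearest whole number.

N̂ = (196+1)(205+1)/(56+1) − 1 = 197·206/57 − 1
= 40582/57 − 1 ≈ 712.0 − 1 ≈ 711.0 → 711

N ≈ 711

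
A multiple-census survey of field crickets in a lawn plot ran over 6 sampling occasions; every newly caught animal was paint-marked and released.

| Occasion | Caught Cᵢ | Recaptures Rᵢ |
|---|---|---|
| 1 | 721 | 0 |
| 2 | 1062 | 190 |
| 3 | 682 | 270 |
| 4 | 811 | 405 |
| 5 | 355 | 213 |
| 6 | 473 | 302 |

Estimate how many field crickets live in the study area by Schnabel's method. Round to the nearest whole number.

N ≈ 4016

Marked at large before each occasion: Mᵢ = Σⱼ<ᵢ (Cⱼ − Rⱼ) → M1=0, M2=721, M3=1593, M4=2005, M5=2411, M6=2553
Σ MᵢCᵢ = 0·721 + 721·1062 + 1593·682 + 2005·811 + 2411·355 + 2553·473 = 0 + 765702 + 1086426 + 1626055 + 855905 + 1207569 = 5541657
Σ Rᵢ = 0 + 190 + 270 + 405 + 213 + 302 = 1380
N̂ = 5541657 / 1380 ≈ 4015.7 → 4016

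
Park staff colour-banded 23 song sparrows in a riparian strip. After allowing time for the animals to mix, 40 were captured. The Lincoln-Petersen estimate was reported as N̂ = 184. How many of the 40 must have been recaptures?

From N = M·C/R: R = M·C / N = 23·40 / 184 = 920 / 184 = 5.

R = 5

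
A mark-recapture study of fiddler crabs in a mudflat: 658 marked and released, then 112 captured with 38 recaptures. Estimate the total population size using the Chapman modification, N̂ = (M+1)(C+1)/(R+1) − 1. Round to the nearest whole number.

N̂ = (658+1)(112+1)/(38+1) − 1 = 659·113/39 − 1
= 74467/39 − 1 ≈ 1909.4 − 1 ≈ 1908.4 → 1908

N ≈ 1908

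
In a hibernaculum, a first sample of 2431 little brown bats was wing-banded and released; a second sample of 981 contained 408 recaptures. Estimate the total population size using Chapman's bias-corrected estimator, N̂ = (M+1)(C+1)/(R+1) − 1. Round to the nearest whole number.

N ≈ 5838

N̂ = (2431+1)(981+1)/(408+1) − 1 = 2432·982/409 − 1
= 2388224/409 − 1 ≈ 5839.2 − 1 ≈ 5838.2 → 5838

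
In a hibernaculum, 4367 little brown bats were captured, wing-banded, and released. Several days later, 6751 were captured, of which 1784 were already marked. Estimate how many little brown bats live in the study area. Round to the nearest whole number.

N ≈ 16,526

The marked fraction in the recapture sample should equal the marked fraction in the population: 1784/6751 = 4367/N.
N = (4367 × 6751) / 1784 = 29481617 / 1784 ≈ 16525.6 → 16526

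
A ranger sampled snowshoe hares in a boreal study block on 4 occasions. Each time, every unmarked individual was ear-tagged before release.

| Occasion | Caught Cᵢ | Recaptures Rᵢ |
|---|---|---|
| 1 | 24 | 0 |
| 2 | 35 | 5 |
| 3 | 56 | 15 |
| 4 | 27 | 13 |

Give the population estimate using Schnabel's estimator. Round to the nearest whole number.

Marked at large before each occasion: Mᵢ = Σⱼ<ᵢ (Cⱼ − Rⱼ) → M1=0, M2=24, M3=54, M4=95
Σ MᵢCᵢ = 0·24 + 24·35 + 54·56 + 95·27 = 0 + 840 + 3024 + 2565 = 6429
Σ Rᵢ = 0 + 5 + 15 + 13 = 33
N̂ = 6429 / 33 ≈ 194.8 → 195

N ≈ 195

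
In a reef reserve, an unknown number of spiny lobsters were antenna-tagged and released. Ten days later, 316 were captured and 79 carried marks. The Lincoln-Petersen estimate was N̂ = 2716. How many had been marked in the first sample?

From N = M·C/R: M = N·R / C = 2716·79 / 316 = 214564 / 316 = 679.

M = 679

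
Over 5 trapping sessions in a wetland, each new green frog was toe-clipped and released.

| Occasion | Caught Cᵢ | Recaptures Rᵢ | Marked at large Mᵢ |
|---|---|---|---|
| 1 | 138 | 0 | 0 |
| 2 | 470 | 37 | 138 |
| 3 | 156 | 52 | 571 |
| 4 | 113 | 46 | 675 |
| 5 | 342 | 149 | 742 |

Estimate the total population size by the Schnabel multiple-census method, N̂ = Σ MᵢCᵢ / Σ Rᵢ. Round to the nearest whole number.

N ≈ 1704

Σ MᵢCᵢ = 0·138 + 138·470 + 571·156 + 675·113 + 742·342 = 0 + 64860 + 89076 + 76275 + 253764 = 483975
Σ Rᵢ = 0 + 37 + 52 + 46 + 149 = 284
N̂ = 483975 / 284 ≈ 1704.1 → 1704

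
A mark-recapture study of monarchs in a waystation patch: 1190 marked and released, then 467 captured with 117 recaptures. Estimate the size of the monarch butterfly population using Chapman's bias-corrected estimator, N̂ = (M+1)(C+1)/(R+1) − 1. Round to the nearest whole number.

N̂ = (1190+1)(467+1)/(117+1) − 1 = 1191·468/118 − 1
= 557388/118 − 1 ≈ 4723.6 − 1 ≈ 4722.6 → 4723

N ≈ 4723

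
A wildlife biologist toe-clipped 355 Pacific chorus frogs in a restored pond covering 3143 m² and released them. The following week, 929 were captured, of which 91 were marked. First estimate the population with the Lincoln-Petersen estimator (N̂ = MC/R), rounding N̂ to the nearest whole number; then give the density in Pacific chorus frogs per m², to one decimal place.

N̂ = 355·929/91 = 329795/91 ≈ 3624.1 → 3624
Density = N̂ / area = 3624 / 3143 ≈ 1.15 → 1.2 per m²

density ≈ 1.2 Pacific chorus frogs per m²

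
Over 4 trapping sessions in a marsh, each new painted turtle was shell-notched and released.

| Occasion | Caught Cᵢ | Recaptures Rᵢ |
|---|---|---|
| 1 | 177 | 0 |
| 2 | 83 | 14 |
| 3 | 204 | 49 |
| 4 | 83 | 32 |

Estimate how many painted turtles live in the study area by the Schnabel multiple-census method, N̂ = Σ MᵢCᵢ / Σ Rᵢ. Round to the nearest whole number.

N ≈ 1033

Marked at large before each occasion: Mᵢ = Σⱼ<ᵢ (Cⱼ − Rⱼ) → M1=0, M2=177, M3=246, M4=401
Σ MᵢCᵢ = 0·177 + 177·83 + 246·204 + 401·83 = 0 + 14691 + 50184 + 33283 = 98158
Σ Rᵢ = 0 + 14 + 49 + 32 = 95
N̂ = 98158 / 95 ≈ 1033.2 → 1033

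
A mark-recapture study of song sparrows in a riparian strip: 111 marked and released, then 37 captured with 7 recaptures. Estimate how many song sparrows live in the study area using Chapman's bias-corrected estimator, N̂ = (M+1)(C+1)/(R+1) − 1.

N̂ = (111+1)(37+1)/(7+1) − 1 = 112·38/8 − 1
= 4256/8 − 1 = 532 − 1 = 531

N = 531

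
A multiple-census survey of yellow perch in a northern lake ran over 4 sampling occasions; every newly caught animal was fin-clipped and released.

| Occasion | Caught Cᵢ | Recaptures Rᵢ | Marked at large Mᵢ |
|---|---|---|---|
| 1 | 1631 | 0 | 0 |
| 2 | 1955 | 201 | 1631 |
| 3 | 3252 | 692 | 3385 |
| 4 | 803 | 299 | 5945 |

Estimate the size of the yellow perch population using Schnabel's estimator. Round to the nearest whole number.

Σ MᵢCᵢ = 0·1631 + 1631·1955 + 3385·3252 + 5945·803 = 0 + 3188605 + 11008020 + 4773835 = 18970460
Σ Rᵢ = 0 + 201 + 692 + 299 = 1192
N̂ = 18970460 / 1192 ≈ 15914.8 → 15915

N ≈ 15,915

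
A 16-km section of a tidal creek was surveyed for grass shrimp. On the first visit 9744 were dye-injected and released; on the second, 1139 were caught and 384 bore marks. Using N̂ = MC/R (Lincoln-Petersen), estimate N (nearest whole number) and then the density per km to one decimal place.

density ≈ 1806.4 grass shrimp per km

N̂ = 9744·1139/384 = 11098416/384 ≈ 28902.1 → 28902
Density = N̂ / area = 28902 / 16 ≈ 1806.38 → 1806.4 per km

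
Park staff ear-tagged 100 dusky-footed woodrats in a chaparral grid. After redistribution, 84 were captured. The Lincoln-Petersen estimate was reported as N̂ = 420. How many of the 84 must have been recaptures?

From N = M·C/R: R = M·C / N = 100·84 / 420 = 8400 / 420 = 20.

R = 20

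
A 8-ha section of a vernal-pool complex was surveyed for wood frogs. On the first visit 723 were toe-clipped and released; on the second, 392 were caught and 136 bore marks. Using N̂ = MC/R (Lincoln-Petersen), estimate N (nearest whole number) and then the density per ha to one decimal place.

N̂ = 723·392/136 = 283416/136 ≈ 2083.9 → 2084
Density = N̂ / area = 2084 / 8 ≈ 260.50 → 260.5 per ha

density ≈ 260.5 wood frogs per ha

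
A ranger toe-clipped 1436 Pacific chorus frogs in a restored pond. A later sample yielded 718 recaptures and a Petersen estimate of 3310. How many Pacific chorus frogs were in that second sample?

From N = M·C/R: C = N·R / M = 3310·718 / 1436 = 2376580 / 1436 = 1655.

C = 1655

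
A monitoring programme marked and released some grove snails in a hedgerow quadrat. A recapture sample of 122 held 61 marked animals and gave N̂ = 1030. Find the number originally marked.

M = 515

From N = M·C/R: M = N·R / C = 1030·61 / 122 = 62830 / 122 = 515.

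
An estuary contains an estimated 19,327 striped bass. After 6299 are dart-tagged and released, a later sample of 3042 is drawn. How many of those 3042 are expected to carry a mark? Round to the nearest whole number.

Expected recaptures E[R] = M·C / N.
E[R] = 6299 × 3042 / 19327 = 19161558 / 19327 ≈ 991.4 → 991

expected recaptures ≈ 991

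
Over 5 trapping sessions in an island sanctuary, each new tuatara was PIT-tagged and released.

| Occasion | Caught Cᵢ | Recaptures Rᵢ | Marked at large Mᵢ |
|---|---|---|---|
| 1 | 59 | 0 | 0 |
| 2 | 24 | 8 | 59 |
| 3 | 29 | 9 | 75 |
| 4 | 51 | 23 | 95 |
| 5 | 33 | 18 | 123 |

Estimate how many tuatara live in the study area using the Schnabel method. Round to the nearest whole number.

N ≈ 215

Σ MᵢCᵢ = 0·59 + 59·24 + 75·29 + 95·51 + 123·33 = 0 + 1416 + 2175 + 4845 + 4059 = 12495
Σ Rᵢ = 0 + 8 + 9 + 23 + 18 = 58
N̂ = 12495 / 58 ≈ 215.4 → 215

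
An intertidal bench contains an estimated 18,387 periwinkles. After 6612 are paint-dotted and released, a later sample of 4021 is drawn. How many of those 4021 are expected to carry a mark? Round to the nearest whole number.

The marked fraction of the population is 6612/18387, so in a sample of 4021 expect C·(M/N) marked.
E[R] = 6612 × 4021 / 18387 = 26586852 / 18387 ≈ 1446.0 → 1446

expected recaptures ≈ 1446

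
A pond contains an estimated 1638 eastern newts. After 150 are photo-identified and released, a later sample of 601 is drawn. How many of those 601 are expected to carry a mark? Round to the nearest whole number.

The marked fraction of the population is 150/1638, so in a sample of 601 expect C·(M/N) marked.
E[R] = 150 × 601 / 1638 = 90150 / 1638 ≈ 55.0 → 55

expected recaptures ≈ 55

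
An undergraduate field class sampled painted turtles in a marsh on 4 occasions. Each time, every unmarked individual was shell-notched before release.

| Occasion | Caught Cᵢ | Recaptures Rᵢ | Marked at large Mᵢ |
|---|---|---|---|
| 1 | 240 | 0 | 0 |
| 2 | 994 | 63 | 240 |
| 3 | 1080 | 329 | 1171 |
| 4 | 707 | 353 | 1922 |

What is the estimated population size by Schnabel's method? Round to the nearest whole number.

Σ MᵢCᵢ = 0·240 + 240·994 + 1171·1080 + 1922·707 = 0 + 238560 + 1264680 + 1358854 = 2862094
Σ Rᵢ = 0 + 63 + 329 + 353 = 745
N̂ = 2862094 / 745 ≈ 3841.7 → 3842

N ≈ 3842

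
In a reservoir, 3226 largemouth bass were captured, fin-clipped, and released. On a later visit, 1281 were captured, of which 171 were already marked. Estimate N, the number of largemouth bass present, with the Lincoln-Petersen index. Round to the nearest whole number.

N ≈ 24,167

N = (3226 × 1281) / 171 = 4132506 / 171 ≈ 24166.7 → 24167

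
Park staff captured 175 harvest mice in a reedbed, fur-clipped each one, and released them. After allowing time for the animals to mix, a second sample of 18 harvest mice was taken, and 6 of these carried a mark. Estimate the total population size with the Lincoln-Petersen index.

N = 525

N = (175 × 18) / 6 = 3150 / 6 = 525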